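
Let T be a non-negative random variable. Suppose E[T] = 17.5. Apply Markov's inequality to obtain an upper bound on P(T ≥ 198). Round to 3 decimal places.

0.088

Markov's inequality: for a non-negative random variable, P(T ≥ a) ≤ E[T]/a.
Here E[T] = 17.5 and a = 198, so the bound is 17.5/198 = 0.0884.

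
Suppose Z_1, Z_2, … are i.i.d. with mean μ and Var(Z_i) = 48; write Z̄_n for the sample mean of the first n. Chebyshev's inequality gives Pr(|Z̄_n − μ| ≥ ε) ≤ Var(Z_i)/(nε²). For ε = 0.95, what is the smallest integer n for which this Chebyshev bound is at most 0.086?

619

Require 48/(n·0.95²) ≤ 0.086, i.e. n ≥ 48/(0.086·0.95²) = 618.437.
The smallest integer n is 619.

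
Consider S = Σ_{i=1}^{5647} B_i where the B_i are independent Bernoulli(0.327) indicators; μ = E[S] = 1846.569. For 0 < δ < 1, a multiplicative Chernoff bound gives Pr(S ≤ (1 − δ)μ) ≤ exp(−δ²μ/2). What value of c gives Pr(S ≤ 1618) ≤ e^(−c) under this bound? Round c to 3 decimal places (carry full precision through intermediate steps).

14.146

Write 1618 = (1 − δ)μ, so δ = 1 − 1618/1846.569 = 0.1237804…
Then the exponent is δ²μ/2 = (μ − 1618)²/(2μ) = 14.146178.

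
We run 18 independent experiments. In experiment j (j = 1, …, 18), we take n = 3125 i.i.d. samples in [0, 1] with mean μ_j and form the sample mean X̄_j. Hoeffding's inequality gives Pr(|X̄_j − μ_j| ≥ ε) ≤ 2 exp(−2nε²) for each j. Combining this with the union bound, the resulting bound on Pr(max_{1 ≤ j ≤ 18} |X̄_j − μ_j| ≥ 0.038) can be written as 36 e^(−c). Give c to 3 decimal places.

Union bound over the 18 events: Pr(max_{1 ≤ j ≤ 18} |X̄_j − μ_j| ≥ 0.038) ≤ 18·2·exp(−2nε²) = 36 exp(−2·3125·0.038²).
So c = 2·3125·0.038² = 9.0250.

9.025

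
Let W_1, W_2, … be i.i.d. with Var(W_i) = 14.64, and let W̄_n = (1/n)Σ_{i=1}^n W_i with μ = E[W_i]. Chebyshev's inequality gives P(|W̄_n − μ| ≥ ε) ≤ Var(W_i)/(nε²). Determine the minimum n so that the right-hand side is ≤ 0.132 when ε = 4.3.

6

Require 14.64/(n·4.3²) ≤ 0.132, i.e. n ≥ 14.64/(0.132·4.3²) = 5.998.
The smallest integer n is 6.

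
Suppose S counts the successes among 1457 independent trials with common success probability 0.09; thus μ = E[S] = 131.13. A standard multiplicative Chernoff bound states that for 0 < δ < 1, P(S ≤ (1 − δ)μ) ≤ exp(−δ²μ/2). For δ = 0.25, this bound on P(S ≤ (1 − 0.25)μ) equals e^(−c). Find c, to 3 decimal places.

4.098

c = δ²μ/2 = 0.25²·131.13/2 = 4.0978.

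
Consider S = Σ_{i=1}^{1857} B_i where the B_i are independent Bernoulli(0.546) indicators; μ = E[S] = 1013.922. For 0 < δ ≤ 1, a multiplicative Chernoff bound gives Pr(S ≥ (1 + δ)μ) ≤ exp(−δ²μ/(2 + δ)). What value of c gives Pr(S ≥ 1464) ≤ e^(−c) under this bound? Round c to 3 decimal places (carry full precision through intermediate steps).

Write 1464 = (1 + δ)μ, so δ = 1464/1013.922 − 1 = 0.4438981…
Then the exponent is δ²μ/(2 + δ) = (1464 − μ)² / (μ·(2 + δ)) = 81.750033.

81.750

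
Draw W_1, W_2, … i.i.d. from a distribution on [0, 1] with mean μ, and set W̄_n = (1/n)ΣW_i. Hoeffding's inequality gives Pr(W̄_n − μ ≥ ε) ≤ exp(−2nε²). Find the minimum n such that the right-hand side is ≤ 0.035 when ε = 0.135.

Require exp(−2nε²) ≤ 0.035, i.e. 2nε² ≥ ln(1/0.035) = 3.352407.
So n ≥ 3.352407 / (2·0.135²) = 91.973.
The smallest integer n is 92.

92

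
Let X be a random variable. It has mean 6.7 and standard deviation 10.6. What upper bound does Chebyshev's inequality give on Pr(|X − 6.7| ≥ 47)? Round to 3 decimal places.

0.051

Chebyshev: Pr(|X − μ| ≥ t) ≤ Var(X)/t².
Var(X) = σ² = 10.6² = 112.36.
Bound = 112.36 / 2209 = 0.0509.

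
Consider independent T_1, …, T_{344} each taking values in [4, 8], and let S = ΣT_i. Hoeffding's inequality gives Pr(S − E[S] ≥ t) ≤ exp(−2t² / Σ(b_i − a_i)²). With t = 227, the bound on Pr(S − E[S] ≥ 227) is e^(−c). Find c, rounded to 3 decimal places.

Σ(b_i − a_i)² = 344·(4)² = 5504.
c = 2t²/5504 = 2·227²/5504 = 18.7242.

18.724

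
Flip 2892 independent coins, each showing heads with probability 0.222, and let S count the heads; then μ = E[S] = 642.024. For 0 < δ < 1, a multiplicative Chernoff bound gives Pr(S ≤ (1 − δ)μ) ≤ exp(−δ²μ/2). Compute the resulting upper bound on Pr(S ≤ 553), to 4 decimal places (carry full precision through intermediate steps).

0.0021

Write 553 = (1 − δ)μ, so δ = 1 − 553/642.024 = 0.1386615…
Then the exponent is δ²μ/2 = (μ − 553)²/(2μ) = 6.172100.
Bound = exp(−6.172100) = 0.00209.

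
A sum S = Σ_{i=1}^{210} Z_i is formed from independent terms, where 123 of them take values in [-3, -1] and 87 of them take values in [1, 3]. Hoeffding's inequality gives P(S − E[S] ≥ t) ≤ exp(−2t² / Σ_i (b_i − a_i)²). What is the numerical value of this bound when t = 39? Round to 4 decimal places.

Σ(b_i − a_i)² = 123·2² + 87·2² = 840.
Exponent = 2·39² / 840 = 3.62143.
Bound = exp(−3.62143) = 0.02674.

0.0267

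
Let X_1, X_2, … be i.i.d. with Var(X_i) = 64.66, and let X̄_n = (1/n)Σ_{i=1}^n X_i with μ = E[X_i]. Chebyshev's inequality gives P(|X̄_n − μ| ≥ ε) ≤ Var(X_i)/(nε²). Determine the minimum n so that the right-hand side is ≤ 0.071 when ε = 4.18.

53

Require 64.66/(n·4.18²) ≤ 0.071, i.e. n ≥ 64.66/(0.071·4.18²) = 52.122.
The smallest integer n is 53.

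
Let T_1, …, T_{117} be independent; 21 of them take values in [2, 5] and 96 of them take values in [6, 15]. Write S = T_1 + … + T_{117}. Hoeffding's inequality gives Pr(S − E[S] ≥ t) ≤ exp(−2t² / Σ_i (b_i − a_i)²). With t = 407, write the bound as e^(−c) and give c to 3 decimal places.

Σ(b_i − a_i)² = 21·3² + 96·9² = 7965.
c = 2t² / 7965 = 2·407² / 7965 = 41.5942.

41.594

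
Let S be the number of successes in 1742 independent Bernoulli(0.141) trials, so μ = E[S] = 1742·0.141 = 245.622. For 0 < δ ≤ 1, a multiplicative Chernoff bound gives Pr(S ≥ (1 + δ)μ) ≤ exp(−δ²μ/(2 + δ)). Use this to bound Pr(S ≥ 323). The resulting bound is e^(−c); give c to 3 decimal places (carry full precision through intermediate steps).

10.530

Write 323 = (1 + δ)μ, so δ = 323/245.622 − 1 = 0.3150288…
Then the exponent is δ²μ/(2 + δ) = (323 − μ)² / (μ·(2 + δ)) = 10.529587.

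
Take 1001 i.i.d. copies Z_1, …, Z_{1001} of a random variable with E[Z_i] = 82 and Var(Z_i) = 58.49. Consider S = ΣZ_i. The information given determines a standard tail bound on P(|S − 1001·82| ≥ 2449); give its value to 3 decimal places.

0.010

With mean and variance of each term known, Chebyshev's inequality bounds the deviation of the sum (or sample mean).
Var(S) = n·Var(Z_i) = 1001·58.49 = 58548.49.
Chebyshev: P(|S − 1001·82| ≥ 2449) ≤ Var(S)/2449² = 58548.49/5997601 = 0.0098.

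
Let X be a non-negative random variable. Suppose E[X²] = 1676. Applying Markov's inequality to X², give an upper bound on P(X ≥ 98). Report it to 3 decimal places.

0.175

Since X ≥ 0, the event {X ≥ 98} is the same as {X² ≥ 9604}.
Markov's inequality applied to X² gives P(X² ≥ 9604) ≤ E[X²]/9604 = 1676/9604 = 0.1745.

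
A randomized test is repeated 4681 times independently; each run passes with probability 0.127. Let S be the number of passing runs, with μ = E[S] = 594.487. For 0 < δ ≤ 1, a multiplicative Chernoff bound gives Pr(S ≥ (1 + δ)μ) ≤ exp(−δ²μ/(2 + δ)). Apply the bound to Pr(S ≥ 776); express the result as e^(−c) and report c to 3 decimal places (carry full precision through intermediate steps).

Write 776 = (1 + δ)μ, so δ = 776/594.487 − 1 = 0.3053271…
Then the exponent is δ²μ/(2 + δ) = (776 − μ)² / (μ·(2 + δ)) = 24.040337.

24.040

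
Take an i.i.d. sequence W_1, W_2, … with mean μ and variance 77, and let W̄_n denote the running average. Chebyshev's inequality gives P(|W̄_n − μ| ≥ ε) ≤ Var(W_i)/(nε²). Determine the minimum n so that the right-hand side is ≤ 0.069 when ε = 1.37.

595

Require 77/(n·1.37²) ≤ 0.069, i.e. n ≥ 77/(0.069·1.37²) = 594.567.
The smallest integer n is 595.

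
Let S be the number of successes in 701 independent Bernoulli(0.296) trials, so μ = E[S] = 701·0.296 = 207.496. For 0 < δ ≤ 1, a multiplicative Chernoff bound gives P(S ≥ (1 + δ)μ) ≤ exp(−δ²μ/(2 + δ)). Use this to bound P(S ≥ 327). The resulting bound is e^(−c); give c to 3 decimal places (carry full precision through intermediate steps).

Write 327 = (1 + δ)μ, so δ = 327/207.496 − 1 = 0.575934…
Then the exponent is δ²μ/(2 + δ) = (327 − μ)² / (μ·(2 + δ)) = 26.719014.

26.719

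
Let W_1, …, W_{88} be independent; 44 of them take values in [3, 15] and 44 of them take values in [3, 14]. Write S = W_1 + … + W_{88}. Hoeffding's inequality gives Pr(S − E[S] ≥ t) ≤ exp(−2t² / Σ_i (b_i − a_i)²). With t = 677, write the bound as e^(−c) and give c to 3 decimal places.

Σ(b_i − a_i)² = 44·12² + 44·11² = 11660.
c = 2t² / 11660 = 2·677² / 11660 = 78.6156.

78.616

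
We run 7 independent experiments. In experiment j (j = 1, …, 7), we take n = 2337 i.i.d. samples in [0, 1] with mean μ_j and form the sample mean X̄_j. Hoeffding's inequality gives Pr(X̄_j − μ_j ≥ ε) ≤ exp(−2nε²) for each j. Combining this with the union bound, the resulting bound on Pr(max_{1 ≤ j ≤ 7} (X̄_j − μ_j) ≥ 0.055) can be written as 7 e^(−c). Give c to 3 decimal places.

Union bound over the 7 events: Pr(max_{1 ≤ j ≤ 7} (X̄_j − μ_j) ≥ 0.055) ≤ 7·exp(−2nε²) = 7 exp(−2·2337·0.055²).
So c = 2·2337·0.055² = 14.1388.

14.139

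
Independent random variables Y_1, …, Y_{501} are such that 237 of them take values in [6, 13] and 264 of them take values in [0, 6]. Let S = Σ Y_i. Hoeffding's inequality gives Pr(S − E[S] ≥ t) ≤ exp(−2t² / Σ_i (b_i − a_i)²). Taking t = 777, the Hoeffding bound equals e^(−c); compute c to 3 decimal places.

Σ(b_i − a_i)² = 237·7² + 264·6² = 21117.
c = 2t² / 21117 = 2·777² / 21117 = 57.1794.

57.179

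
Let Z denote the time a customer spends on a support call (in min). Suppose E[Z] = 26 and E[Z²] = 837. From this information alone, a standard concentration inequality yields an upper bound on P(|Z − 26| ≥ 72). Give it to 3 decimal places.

0.031

The first two moments determine the variance, so Chebyshev's inequality is the sharpest standard bound available.
Var(Z) = E[Z²] − (E[Z])² = 837 − 676 = 161.
Chebyshev's inequality: P(|Z − μ| ≥ t) ≤ Var(Z)/t² = 161/5184 = 0.0311.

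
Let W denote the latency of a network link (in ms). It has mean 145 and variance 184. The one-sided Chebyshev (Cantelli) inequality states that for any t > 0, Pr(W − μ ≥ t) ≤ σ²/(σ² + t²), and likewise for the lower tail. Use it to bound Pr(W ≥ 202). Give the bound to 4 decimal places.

0.0536

Here σ² = 184 and t = 57, so σ² + t² = 3433.
Cantelli's bound: 184/3433 = 0.0536.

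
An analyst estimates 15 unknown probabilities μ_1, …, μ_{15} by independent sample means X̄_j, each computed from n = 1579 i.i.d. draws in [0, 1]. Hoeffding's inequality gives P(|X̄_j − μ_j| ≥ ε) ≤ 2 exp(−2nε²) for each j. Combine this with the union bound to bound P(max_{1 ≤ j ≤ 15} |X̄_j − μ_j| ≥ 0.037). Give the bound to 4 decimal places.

Per-experiment Hoeffding bound: 2·exp(−2·1579·0.037²) = 2·exp(−4.32330) = 0.026512.
Union bound over 15 events: 15·0.026512 = 0.39768.

0.3977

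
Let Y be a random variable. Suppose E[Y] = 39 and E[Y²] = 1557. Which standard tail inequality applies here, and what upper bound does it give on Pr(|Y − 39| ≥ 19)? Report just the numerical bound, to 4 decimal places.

The first two moments determine the variance, so Chebyshev's inequality is the sharpest standard bound available.
Var(Y) = E[Y²] − (E[Y])² = 1557 − 1521 = 36.
Chebyshev's inequality: Pr(|Y − μ| ≥ t) ≤ Var(Y)/t² = 36/361 = 0.0997.

0.0997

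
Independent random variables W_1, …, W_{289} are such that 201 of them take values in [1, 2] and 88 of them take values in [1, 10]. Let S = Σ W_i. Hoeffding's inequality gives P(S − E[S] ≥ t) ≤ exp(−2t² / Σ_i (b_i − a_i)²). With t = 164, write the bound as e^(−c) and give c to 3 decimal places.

7.340

Σ(b_i − a_i)² = 201·1² + 88·9² = 7329.
c = 2t² / 7329 = 2·164² / 7329 = 7.3396.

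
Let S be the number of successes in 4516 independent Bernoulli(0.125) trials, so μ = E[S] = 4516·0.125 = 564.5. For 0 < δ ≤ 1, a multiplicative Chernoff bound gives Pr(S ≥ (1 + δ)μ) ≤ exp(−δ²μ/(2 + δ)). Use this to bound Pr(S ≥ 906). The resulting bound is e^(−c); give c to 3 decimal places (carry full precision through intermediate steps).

79.308

Write 906 = (1 + δ)μ, so δ = 906/564.5 − 1 = 0.6049601…
Then the exponent is δ²μ/(2 + δ) = (906 − μ)² / (μ·(2 + δ)) = 79.307888.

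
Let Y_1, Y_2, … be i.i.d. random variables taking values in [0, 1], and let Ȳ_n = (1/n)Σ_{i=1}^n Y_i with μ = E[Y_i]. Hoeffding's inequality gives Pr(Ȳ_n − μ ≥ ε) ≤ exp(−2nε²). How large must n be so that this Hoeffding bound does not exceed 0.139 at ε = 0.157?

41

Require exp(−2nε²) ≤ 0.139, i.e. 2nε² ≥ ln(1/0.139) = 1.973281.
So n ≥ 1.973281 / (2·0.157²) = 40.028.
The smallest integer n is 41.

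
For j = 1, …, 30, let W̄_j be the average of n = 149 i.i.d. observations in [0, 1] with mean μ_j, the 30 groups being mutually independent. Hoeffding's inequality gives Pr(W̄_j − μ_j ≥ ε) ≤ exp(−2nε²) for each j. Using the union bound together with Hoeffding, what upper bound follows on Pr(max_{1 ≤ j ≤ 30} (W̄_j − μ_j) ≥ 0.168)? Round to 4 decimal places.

0.0067

Per-experiment Hoeffding bound: exp(−2·149·0.168²) = exp(−8.41075) = 0.00022246.
Union bound over 30 events: 30·0.00022246 = 0.00667.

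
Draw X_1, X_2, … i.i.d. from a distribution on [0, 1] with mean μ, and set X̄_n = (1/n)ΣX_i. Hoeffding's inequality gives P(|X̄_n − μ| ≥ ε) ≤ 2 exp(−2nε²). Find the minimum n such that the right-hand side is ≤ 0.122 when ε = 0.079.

225

Require 2·exp(−2nε²) ≤ 0.122, i.e. 2nε² ≥ ln(2/0.122) = 2.796881.
So n ≥ 2.796881 / (2·0.079²) = 224.073.
The smallest integer n is 225.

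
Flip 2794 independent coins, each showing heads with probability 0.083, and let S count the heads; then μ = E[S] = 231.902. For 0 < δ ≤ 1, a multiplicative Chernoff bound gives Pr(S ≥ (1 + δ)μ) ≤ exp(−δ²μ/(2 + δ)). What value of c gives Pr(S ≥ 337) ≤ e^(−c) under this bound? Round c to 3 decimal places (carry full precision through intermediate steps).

Write 337 = (1 + δ)μ, so δ = 337/231.902 − 1 = 0.4532001…
Then the exponent is δ²μ/(2 + δ) = (337 − μ)² / (μ·(2 + δ)) = 19.415628.

19.416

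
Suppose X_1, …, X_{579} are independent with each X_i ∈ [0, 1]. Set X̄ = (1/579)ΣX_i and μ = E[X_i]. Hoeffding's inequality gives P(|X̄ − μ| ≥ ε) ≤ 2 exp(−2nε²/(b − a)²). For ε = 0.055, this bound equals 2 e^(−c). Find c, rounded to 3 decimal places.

3.503

c = 2nε²/(b − a)² = 2·579·0.055² / 1² = 3.5029.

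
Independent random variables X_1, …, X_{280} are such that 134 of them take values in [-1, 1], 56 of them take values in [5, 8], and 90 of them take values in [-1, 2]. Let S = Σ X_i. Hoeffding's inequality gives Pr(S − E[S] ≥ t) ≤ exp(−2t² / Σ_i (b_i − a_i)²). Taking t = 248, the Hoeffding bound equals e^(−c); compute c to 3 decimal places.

Σ(b_i − a_i)² = 134·2² + 56·3² + 90·3² = 1850.
c = 2t² / 1850 = 2·248² / 1850 = 66.4908.

66.491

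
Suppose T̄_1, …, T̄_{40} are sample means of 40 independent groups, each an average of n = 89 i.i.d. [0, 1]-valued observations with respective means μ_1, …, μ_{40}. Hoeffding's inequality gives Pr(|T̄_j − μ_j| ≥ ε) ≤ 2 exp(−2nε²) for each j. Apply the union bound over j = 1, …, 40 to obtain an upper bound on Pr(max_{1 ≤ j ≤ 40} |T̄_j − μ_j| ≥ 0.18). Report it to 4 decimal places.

0.2503

Per-experiment Hoeffding bound: 2·exp(−2·89·0.18²) = 2·exp(−5.76720) = 0.006257.
Union bound over 40 events: 40·0.006257 = 0.25028.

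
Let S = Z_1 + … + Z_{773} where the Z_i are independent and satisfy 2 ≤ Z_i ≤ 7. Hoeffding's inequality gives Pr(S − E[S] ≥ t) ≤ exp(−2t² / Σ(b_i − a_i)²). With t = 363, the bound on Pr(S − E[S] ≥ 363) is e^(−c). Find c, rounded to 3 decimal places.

13.637

Σ(b_i − a_i)² = 773·(5)² = 19325.
c = 2t²/19325 = 2·363²/19325 = 13.6372.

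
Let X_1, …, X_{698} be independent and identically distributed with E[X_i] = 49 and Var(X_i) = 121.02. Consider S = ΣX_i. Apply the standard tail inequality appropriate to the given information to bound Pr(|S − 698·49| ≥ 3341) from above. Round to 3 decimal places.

0.008

With mean and variance of each term known, Chebyshev's inequality bounds the deviation of the sum (or sample mean).
Var(S) = n·Var(X_i) = 698·121.02 = 84471.96.
Chebyshev: Pr(|S − 698·49| ≥ 3341) ≤ Var(S)/3341² = 84471.96/11162281 = 0.0076.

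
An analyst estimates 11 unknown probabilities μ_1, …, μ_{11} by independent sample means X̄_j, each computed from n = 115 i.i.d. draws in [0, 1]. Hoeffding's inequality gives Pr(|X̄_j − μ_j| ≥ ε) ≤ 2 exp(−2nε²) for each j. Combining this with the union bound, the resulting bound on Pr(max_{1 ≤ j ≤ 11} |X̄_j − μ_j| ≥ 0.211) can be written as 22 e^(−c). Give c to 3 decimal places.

10.240

Union bound over the 11 events: Pr(max_{1 ≤ j ≤ 11} |X̄_j − μ_j| ≥ 0.211) ≤ 11·2·exp(−2nε²) = 22 exp(−2·115·0.211²).
So c = 2·115·0.211² = 10.2398.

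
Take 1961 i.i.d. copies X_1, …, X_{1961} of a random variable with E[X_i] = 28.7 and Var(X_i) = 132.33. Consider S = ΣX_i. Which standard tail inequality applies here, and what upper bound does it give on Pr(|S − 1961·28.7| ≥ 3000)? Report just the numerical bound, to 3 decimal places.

0.029

With mean and variance of each term known, Chebyshev's inequality bounds the deviation of the sum (or sample mean).
Var(S) = n·Var(X_i) = 1961·132.33 = 259499.13.
Chebyshev: Pr(|S − 1961·28.7| ≥ 3000) ≤ Var(S)/3000² = 259499.13/9000000 = 0.0288.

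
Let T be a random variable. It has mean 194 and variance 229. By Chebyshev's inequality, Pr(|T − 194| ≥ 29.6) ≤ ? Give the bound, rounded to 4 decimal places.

0.2614

Chebyshev: Pr(|T − μ| ≥ t) ≤ Var(T)/t².
Bound = 229 / 876.16 = 0.2614.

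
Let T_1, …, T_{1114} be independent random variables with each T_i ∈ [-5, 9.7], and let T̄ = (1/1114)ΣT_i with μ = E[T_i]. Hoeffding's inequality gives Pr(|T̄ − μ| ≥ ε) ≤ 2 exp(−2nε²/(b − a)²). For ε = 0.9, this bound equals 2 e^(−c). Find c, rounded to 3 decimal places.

8.352

c = 2nε²/(b − a)² = 2·1114·0.9² / 14.7² = 8.3515.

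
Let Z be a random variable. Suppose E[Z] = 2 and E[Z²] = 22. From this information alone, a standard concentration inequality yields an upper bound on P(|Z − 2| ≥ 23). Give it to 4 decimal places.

The first two moments determine the variance, so Chebyshev's inequality is the sharpest standard bound available.
Var(Z) = E[Z²] − (E[Z])² = 22 − 4 = 18.
Chebyshev's inequality: P(|Z − μ| ≥ t) ≤ Var(Z)/t² = 18/529 = 0.0340.

0.0340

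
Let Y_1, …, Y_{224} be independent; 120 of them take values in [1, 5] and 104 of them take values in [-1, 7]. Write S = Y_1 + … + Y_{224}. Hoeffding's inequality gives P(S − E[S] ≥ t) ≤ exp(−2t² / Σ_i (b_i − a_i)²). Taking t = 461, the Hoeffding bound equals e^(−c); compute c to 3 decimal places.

49.562

Σ(b_i − a_i)² = 120·4² + 104·8² = 8576.
c = 2t² / 8576 = 2·461² / 8576 = 49.5618.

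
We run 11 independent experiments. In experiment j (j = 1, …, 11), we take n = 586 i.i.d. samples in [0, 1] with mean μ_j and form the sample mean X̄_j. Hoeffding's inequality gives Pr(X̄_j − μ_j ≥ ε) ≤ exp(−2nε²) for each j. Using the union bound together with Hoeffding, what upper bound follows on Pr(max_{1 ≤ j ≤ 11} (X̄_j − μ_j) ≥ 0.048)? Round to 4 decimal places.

Per-experiment Hoeffding bound: exp(−2·586·0.048²) = exp(−2.70029) = 0.067186.
Union bound over 11 events: 11·0.067186 = 0.73905.

0.7390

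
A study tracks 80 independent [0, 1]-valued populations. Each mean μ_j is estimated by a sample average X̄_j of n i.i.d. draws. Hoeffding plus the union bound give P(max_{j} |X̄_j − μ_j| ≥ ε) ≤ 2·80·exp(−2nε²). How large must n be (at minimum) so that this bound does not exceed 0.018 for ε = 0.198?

Need 2·80·exp(−2nε²) ≤ 0.018, i.e. exp(−2nε²) ≤ 0.018/160.
So 2nε² ≥ ln(160/0.018) = 9.092557.
Hence n ≥ 9.092557/(2·0.198²) = 115.965.
The smallest integer n is 116.

116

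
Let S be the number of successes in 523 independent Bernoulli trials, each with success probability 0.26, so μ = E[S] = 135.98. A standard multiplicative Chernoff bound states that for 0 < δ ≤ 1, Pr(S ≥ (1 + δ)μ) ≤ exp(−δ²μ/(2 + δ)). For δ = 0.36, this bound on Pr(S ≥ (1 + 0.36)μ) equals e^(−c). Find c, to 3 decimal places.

7.467

c = δ²μ/(2 + δ) = 0.36²·135.98/(2 + 0.36) = 7.4674.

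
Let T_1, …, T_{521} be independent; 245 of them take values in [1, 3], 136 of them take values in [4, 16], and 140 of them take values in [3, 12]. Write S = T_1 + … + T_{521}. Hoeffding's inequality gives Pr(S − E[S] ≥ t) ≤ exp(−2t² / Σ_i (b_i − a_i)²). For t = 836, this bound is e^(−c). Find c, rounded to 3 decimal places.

Σ(b_i − a_i)² = 245·2² + 136·12² + 140·9² = 31904.
c = 2t² / 31904 = 2·836² / 31904 = 43.8124.

43.812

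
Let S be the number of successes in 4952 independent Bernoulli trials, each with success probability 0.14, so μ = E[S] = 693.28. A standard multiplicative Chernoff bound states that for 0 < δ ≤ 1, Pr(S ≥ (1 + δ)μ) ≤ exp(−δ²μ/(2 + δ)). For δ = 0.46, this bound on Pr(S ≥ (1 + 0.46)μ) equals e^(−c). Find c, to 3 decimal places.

59.633

c = δ²μ/(2 + δ) = 0.46²·693.28/(2 + 0.46) = 59.6334.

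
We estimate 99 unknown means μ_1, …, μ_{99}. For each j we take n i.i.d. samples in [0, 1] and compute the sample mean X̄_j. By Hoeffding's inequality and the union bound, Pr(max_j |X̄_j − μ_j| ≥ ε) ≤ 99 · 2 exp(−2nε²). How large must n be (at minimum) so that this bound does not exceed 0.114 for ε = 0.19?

104

Need 2·99·exp(−2nε²) ≤ 0.114, i.e. exp(−2nε²) ≤ 0.114/198.
So 2nε² ≥ ln(198/0.114) = 7.459824.
Hence n ≥ 7.459824/(2·0.19²) = 103.322.
The smallest integer n is 104.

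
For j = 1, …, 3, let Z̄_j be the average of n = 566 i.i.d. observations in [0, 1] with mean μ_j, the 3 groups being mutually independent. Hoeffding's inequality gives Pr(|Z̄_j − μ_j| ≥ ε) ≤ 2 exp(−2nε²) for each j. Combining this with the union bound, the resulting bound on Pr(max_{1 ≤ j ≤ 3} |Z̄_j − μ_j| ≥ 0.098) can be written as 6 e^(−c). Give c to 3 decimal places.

Union bound over the 3 events: Pr(max_{1 ≤ j ≤ 3} |Z̄_j − μ_j| ≥ 0.098) ≤ 3·2·exp(−2nε²) = 6 exp(−2·566·0.098²).
So c = 2·566·0.098² = 10.8717.

10.872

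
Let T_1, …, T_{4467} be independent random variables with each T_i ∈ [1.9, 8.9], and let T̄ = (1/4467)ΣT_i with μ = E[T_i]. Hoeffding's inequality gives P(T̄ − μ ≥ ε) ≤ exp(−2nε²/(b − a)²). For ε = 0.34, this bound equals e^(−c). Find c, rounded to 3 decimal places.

21.077

c = 2nε²/(b − a)² = 2·4467·0.34² / 7² = 21.0769.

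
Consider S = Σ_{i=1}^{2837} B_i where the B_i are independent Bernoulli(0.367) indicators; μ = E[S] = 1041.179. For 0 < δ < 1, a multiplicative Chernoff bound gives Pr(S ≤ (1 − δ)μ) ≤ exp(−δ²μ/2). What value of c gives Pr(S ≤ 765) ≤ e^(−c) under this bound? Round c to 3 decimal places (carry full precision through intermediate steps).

Write 765 = (1 − δ)μ, so δ = 1 − 765/1041.179 = 0.265256…
Then the exponent is δ²μ/2 = (μ − 765)²/(2μ) = 36.629071.

36.629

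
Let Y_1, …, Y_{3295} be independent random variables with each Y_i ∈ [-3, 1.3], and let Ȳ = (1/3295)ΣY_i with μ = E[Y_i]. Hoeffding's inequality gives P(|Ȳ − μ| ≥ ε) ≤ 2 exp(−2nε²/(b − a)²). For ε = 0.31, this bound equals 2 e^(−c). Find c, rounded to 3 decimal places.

c = 2nε²/(b − a)² = 2·3295·0.31² / 4.3² = 34.2509.

34.251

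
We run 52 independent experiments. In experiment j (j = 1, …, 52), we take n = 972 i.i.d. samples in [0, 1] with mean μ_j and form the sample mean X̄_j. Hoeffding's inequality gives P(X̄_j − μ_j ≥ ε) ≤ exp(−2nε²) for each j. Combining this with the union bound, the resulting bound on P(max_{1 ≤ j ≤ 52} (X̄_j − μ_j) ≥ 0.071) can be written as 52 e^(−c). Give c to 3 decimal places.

9.800

Union bound over the 52 events: P(max_{1 ≤ j ≤ 52} (X̄_j − μ_j) ≥ 0.071) ≤ 52·exp(−2nε²) = 52 exp(−2·972·0.071²).
So c = 2·972·0.071² = 9.7997.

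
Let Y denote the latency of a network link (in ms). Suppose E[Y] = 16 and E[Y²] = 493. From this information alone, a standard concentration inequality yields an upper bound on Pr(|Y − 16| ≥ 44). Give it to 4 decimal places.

0.1224

The first two moments determine the variance, so Chebyshev's inequality is the sharpest standard bound available.
Var(Y) = E[Y²] − (E[Y])² = 493 − 256 = 237.
Chebyshev's inequality: Pr(|Y − μ| ≥ t) ≤ Var(Y)/t² = 237/1936 = 0.1224.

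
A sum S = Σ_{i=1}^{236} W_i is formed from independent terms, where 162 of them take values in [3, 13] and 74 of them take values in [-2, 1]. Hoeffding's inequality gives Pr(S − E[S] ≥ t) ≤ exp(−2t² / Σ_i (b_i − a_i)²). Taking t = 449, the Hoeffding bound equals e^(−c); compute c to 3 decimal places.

Σ(b_i − a_i)² = 162·10² + 74·3² = 16866.
c = 2t² / 16866 = 2·449² / 16866 = 23.9062.

23.906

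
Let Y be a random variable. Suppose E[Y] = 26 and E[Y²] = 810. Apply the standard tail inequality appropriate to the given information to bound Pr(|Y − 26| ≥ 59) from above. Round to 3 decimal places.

0.038

The first two moments determine the variance, so Chebyshev's inequality is the sharpest standard bound available.
Var(Y) = E[Y²] − (E[Y])² = 810 − 676 = 134.
Chebyshev's inequality: Pr(|Y − μ| ≥ t) ≤ Var(Y)/t² = 134/3481 = 0.0385.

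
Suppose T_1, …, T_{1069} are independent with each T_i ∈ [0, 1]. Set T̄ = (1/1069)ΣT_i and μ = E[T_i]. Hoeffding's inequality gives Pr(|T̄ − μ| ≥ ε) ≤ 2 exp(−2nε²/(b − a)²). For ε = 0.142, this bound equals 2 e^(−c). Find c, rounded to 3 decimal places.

c = 2nε²/(b − a)² = 2·1069·0.142² / 1² = 43.1106.

43.111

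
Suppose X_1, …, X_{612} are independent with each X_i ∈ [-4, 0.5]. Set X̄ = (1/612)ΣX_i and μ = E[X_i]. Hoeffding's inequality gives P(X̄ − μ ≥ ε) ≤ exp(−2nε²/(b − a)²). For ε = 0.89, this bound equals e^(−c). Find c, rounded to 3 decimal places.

47.878

c = 2nε²/(b − a)² = 2·612·0.89² / 4.5² = 47.8780.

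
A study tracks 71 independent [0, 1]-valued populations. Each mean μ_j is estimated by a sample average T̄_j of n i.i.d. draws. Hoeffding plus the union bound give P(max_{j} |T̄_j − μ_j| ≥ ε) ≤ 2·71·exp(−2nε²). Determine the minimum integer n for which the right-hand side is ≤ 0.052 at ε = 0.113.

310

Need 2·71·exp(−2nε²) ≤ 0.052, i.e. exp(−2nε²) ≤ 0.052/142.
So 2nε² ≥ ln(142/0.052) = 7.912339.
Hence n ≥ 7.912339/(2·0.113²) = 309.826.
The smallest integer n is 310.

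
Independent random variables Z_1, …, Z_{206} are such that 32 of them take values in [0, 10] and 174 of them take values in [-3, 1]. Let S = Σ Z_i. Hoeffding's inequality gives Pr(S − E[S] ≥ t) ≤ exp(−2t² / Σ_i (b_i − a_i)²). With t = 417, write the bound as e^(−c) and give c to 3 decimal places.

58.118

Σ(b_i − a_i)² = 32·10² + 174·4² = 5984.
c = 2t² / 5984 = 2·417² / 5984 = 58.1180.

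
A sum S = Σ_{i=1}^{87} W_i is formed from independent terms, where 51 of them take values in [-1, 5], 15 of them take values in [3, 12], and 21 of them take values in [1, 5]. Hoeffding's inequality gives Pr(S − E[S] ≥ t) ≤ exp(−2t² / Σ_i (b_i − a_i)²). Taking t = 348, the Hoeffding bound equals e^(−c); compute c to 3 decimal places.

Σ(b_i − a_i)² = 51·6² + 15·9² + 21·4² = 3387.
c = 2t² / 3387 = 2·348² / 3387 = 71.5111.

71.511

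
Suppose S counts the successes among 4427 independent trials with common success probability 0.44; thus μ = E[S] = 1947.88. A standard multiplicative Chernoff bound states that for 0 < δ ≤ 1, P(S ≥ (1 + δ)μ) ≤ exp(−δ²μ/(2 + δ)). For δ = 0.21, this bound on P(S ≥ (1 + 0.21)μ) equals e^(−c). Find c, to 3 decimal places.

c = δ²μ/(2 + δ) = 0.21²·1947.88/(2 + 0.21) = 38.8695.

38.869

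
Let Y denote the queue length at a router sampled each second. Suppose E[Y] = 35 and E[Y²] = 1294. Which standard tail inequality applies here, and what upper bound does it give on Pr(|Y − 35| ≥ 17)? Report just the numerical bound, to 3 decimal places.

0.239

The first two moments determine the variance, so Chebyshev's inequality is the sharpest standard bound available.
Var(Y) = E[Y²] − (E[Y])² = 1294 − 1225 = 69.
Chebyshev's inequality: Pr(|Y − μ| ≥ t) ≤ Var(Y)/t² = 69/289 = 0.2388.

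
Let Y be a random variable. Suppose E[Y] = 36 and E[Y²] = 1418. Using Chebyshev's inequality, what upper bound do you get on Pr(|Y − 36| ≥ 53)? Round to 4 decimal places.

0.0434

Var(Y) = E[Y²] − (E[Y])² = 1418 − 1296 = 122.
Chebyshev's inequality: Pr(|Y − μ| ≥ t) ≤ Var(Y)/t² = 122/2809 = 0.0434.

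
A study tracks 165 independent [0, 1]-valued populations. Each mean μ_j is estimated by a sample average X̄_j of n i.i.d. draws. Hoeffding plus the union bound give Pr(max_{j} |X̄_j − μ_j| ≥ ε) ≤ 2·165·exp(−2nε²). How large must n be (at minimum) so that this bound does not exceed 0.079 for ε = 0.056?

1330

Need 2·165·exp(−2nε²) ≤ 0.079, i.e. exp(−2nε²) ≤ 0.079/330.
So 2nε² ≥ ln(330/0.079) = 8.337400.
Hence n ≥ 8.337400/(2·0.056²) = 1329.305.
The smallest integer n is 1330.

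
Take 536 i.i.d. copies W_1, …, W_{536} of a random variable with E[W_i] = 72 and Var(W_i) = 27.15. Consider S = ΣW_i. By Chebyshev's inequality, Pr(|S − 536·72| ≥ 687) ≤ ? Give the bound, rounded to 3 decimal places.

0.031

Var(S) = n·Var(W_i) = 536·27.15 = 14552.4.
Chebyshev: Pr(|S − 536·72| ≥ 687) ≤ Var(S)/687² = 14552.4/471969 = 0.0308.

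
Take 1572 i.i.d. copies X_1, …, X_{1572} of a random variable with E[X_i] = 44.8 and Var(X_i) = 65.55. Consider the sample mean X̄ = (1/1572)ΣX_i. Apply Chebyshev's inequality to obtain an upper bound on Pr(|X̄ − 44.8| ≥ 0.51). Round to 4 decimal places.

Var(X̄) = Var(X_i)/n = 65.55/1572 = 0.041698.
Chebyshev: Pr(|X̄ − 44.8| ≥ 0.51) ≤ Var(X̄)/(0.51)² = 65.55/(1572·0.51²) = 0.1603.

0.1603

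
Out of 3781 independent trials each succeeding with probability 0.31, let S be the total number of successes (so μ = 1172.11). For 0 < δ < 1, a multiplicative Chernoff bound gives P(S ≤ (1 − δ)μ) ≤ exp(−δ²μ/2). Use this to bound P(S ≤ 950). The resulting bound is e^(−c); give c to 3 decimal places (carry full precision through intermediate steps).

Write 950 = (1 − δ)μ, so δ = 1 − 950/1172.11 = 0.1894959…
Then the exponent is δ²μ/2 = (μ − 950)²/(2μ) = 21.044463.

21.044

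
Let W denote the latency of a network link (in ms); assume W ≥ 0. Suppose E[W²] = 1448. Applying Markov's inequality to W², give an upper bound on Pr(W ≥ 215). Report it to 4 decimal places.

0.0313

Since W ≥ 0, the event {W ≥ 215} is the same as {W² ≥ 46225}.
Markov's inequality applied to W² gives Pr(W² ≥ 46225) ≤ E[W²]/46225 = 1448/46225 = 0.0313.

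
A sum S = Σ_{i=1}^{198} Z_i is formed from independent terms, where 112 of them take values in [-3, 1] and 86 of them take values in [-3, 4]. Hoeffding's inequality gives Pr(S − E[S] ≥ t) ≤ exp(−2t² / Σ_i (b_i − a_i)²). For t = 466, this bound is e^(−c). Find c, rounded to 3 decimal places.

Σ(b_i − a_i)² = 112·4² + 86·7² = 6006.
c = 2t² / 6006 = 2·466² / 6006 = 72.3130.

72.313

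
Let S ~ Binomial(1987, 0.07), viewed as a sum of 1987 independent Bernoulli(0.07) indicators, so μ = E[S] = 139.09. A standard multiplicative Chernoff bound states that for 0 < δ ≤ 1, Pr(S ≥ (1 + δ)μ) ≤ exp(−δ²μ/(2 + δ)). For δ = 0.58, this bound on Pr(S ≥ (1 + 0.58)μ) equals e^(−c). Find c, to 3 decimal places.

18.136

c = δ²μ/(2 + δ) = 0.58²·139.09/(2 + 0.58) = 18.1356.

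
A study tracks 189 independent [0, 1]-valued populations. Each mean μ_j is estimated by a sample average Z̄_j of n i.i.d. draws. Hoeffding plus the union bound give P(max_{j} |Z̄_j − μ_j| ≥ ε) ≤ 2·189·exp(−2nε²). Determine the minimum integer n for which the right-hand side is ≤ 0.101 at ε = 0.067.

917

Need 2·189·exp(−2nε²) ≤ 0.101, i.e. exp(−2nε²) ≤ 0.101/378.
So 2nε² ≥ ln(378/0.101) = 8.227529.
Hence n ≥ 8.227529/(2·0.067²) = 916.410.
The smallest integer n is 917.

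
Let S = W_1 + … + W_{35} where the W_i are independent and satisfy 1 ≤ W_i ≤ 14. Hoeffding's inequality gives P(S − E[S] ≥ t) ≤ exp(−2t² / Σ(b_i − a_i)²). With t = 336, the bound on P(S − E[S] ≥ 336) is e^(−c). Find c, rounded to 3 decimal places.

38.173

Σ(b_i − a_i)² = 35·(13)² = 5915.
c = 2t²/5915 = 2·336²/5915 = 38.1728.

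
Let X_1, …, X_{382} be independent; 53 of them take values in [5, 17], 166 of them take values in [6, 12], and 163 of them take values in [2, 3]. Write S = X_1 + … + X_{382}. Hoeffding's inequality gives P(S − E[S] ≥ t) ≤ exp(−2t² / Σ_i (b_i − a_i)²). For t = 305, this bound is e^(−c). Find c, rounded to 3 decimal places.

13.510

Σ(b_i − a_i)² = 53·12² + 166·6² + 163·1² = 13771.
c = 2t² / 13771 = 2·305² / 13771 = 13.5103.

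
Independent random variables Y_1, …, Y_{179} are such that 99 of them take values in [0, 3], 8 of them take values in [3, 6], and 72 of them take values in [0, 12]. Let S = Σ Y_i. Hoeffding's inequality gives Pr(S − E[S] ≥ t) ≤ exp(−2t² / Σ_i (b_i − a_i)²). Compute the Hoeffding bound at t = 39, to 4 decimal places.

0.7646

Σ(b_i − a_i)² = 99·3² + 8·3² + 72·12² = 11331.
Exponent = 2·39² / 11331 = 0.26847.
Bound = exp(−0.26847) = 0.76455.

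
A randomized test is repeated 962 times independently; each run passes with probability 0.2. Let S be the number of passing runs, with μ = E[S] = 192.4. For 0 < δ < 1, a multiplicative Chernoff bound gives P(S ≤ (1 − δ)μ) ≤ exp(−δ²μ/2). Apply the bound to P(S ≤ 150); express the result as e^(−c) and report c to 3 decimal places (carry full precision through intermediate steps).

4.672

Write 150 = (1 − δ)μ, so δ = 1 − 150/192.4 = 0.2203742…
Then the exponent is δ²μ/2 = (μ − 150)²/(2μ) = 4.671933.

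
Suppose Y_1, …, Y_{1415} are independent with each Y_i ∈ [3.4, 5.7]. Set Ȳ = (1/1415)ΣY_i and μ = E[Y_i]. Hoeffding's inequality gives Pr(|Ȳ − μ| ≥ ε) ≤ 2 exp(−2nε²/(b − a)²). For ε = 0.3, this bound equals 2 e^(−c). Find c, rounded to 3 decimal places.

48.147

c = 2nε²/(b − a)² = 2·1415·0.3² / 2.3² = 48.1474.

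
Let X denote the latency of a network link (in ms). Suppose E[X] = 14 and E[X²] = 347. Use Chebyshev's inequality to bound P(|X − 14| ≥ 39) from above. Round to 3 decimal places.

0.099

Var(X) = E[X²] − (E[X])² = 347 − 196 = 151.
Chebyshev's inequality: P(|X − μ| ≥ t) ≤ Var(X)/t² = 151/1521 = 0.0993.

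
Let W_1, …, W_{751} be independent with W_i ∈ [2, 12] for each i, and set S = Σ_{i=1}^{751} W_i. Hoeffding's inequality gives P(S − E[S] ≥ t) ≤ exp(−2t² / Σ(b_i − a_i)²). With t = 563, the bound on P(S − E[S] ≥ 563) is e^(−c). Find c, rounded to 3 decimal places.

Σ(b_i − a_i)² = 751·(10)² = 75100.
c = 2t²/75100 = 2·563²/75100 = 8.4413.

8.441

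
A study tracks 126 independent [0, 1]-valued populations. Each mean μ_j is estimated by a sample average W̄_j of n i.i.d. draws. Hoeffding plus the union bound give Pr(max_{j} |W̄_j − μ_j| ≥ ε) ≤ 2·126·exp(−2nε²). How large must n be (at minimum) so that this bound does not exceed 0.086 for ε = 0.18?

124

Need 2·126·exp(−2nε²) ≤ 0.086, i.e. exp(−2nε²) ≤ 0.086/252.
So 2nε² ≥ ln(252/0.086) = 7.982837.
Hence n ≥ 7.982837/(2·0.18²) = 123.192.
The smallest integer n is 124.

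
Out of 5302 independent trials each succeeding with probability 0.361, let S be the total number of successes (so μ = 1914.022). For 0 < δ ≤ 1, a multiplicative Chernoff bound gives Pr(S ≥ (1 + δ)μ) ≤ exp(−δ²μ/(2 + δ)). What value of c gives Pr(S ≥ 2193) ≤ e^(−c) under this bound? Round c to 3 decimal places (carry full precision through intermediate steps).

Write 2193 = (1 + δ)μ, so δ = 2193/1914.022 − 1 = 0.1457549…
Then the exponent is δ²μ/(2 + δ) = (2193 − μ)² / (μ·(2 + δ)) = 18.950160.

18.950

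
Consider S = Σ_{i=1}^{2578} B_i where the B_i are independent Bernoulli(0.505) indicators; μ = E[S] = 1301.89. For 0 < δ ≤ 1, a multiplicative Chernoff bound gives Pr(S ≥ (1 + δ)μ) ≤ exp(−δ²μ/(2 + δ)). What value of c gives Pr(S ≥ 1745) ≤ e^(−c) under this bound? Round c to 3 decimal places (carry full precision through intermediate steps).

Write 1745 = (1 + δ)μ, so δ = 1745/1301.89 − 1 = 0.340359…
Then the exponent is δ²μ/(2 + δ) = (1745 − μ)² / (μ·(2 + δ)) = 64.441602.

64.442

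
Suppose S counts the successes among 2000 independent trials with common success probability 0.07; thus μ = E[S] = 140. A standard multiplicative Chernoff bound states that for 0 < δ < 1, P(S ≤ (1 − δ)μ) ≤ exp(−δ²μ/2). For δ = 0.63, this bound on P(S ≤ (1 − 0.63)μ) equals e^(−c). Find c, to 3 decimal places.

c = δ²μ/2 = 0.63²·140/2 = 27.7830.

27.783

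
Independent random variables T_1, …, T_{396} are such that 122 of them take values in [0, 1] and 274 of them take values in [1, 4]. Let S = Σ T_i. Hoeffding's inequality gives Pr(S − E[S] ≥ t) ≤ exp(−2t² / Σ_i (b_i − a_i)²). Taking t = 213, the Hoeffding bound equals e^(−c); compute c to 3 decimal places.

Σ(b_i − a_i)² = 122·1² + 274·3² = 2588.
c = 2t² / 2588 = 2·213² / 2588 = 35.0611.

35.061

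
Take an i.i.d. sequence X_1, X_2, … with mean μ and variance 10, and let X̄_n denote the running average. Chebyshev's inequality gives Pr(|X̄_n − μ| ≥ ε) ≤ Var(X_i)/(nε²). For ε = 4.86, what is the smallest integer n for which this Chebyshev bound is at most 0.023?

Require 10/(n·4.86²) ≤ 0.023, i.e. n ≥ 10/(0.023·4.86²) = 18.408.
The smallest integer n is 19.

19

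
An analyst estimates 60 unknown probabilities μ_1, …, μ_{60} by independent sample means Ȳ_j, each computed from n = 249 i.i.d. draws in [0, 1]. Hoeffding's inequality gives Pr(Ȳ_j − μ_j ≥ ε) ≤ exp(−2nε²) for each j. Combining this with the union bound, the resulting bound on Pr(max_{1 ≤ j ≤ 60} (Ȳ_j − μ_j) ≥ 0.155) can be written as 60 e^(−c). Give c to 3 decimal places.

Union bound over the 60 events: Pr(max_{1 ≤ j ≤ 60} (Ȳ_j − μ_j) ≥ 0.155) ≤ 60·exp(−2nε²) = 60 exp(−2·249·0.155²).
So c = 2·249·0.155² = 11.9644.

11.964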